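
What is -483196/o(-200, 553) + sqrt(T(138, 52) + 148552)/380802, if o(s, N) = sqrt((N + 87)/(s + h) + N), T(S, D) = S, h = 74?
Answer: -1449588*sqrt(241633)/34519 + sqrt(148690)/380802 ≈ -20643.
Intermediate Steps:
o(s, N) = sqrt(N + (87 + N)/(74 + s)) (o(s, N) = sqrt((N + 87)/(s + 74) + N) = sqrt((87 + N)/(74 + s) + N) = sqrt(N + (87 + N)/(74 + s)))
-483196/o(-200, 553) + sqrt(T(138, 52) + 148552)/380802 = -483196*1/(sqrt(-1/(74 - 200))*sqrt(-640 - 553*(74 - 200))) + sqrt(138 + 148552)/380802 = -483196*sqrt(69038)/(69038*sqrt(-1/(-126))) + sqrt(148690)*(1/380802) = -483196*3*sqrt(241633)/34519 + sqrt(148690)/380802 = -1449588*sqrt(241633)/34519 + sqrt(148690)/380802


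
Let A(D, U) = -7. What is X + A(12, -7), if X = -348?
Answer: -355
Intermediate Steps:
X + A(12, -7) = -348 - 7 = -355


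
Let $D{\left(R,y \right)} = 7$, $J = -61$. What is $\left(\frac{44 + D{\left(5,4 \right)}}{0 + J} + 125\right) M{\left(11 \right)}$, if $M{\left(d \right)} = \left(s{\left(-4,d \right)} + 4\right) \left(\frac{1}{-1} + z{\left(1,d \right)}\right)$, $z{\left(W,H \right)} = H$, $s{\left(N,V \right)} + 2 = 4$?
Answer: $\frac{454440}{61} \approx 7449.8$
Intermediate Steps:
$s{\left(N,V \right)} = 2$ ($s{\left(N,V \right)} = -2 + 4 = 2$)
$M{\left(d \right)} = -6 + 6 d$ ($M{\left(d \right)} = \left(2 + 4\right) \left(\frac{1}{-1} + d\right) = 6 \left(-1 + d\right) = -6 + 6 d$)
$\left(\frac{44 + D{\left(5,4 \right)}}{0 + J} + 125\right) M{\left(11 \right)} = \left(\frac{44 + 7}{0 - 61} + 125\right) \left(-6 + 6 \cdot 11\right) = \left(\frac{51}{-61} + 125\right) \left(-6 + 66\right) = \left(51 \left(- \frac{1}{61}\right) + 125\right) 60 = \left(- \frac{51}{61} + 125\right) 60 = \frac{7574}{61} \cdot 60 = \frac{454440}{61}$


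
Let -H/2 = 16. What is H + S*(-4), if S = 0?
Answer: -32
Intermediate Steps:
H = -32 (H = -2*16 = -32)
H + S*(-4) = -32 + 0*(-4) = -32 + 0 = -32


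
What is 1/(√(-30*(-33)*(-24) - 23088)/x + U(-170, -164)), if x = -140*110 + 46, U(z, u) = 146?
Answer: 1434117339/209381133446 + 5118*I*√183/104690566723 ≈ 0.0068493 + 6.6133e-7*I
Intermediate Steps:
x = -15354 (x = -15400 + 46 = -15354)
1/(√(-30*(-33)*(-24) - 23088)/x + U(-170, -164)) = 1/(√(-30*(-33)*(-24) - 23088)/(-15354) + 146) = 1/(√(990*(-24) - 23088)*(-1/15354) + 146) = 1/(√(-23760 - 23088)*(-1/15354) + 146) = 1/(√(-46848)*(-1/15354) + 146) = 1/((16*I*√183)*(-1/15354) + 146) = 1/(-8*I*√183/7677 + 146) = 1/(146 - 8*I*√183/7677)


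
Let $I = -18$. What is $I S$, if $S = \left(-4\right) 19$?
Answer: $1368$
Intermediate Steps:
$S = -76$
$I S = \left(-18\right) \left(-76\right) = 1368$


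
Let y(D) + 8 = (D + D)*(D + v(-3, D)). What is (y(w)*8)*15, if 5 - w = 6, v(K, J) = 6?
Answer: -2160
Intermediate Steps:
w = -1 (w = 5 - 1*6 = 5 - 6 = -1)
y(D) = -8 + 2*D*(6 + D) (y(D) = -8 + (D + D)*(D + 6) = -8 + (2*D)*(6 + D) = -8 + 2*D*(6 + D))
(y(w)*8)*15 = ((-8 + 2*(-1)² + 12*(-1))*8)*15 = ((-8 + 2*1 - 12)*8)*15 = ((-8 + 2 - 12)*8)*15 = -18*8*15 = -144*15 = -2160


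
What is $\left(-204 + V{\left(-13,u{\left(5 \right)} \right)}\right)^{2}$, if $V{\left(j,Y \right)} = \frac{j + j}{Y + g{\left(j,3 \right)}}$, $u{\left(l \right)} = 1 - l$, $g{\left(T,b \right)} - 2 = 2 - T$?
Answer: $42436$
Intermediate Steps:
$g{\left(T,b \right)} = 4 - T$ ($g{\left(T,b \right)} = 2 - \left(-2 + T\right) = 4 - T$)
$V{\left(j,Y \right)} = \frac{2 j}{4 + Y - j}$ ($V{\left(j,Y \right)} = \frac{j + j}{Y - \left(-4 + j\right)} = \frac{2 j}{4 + Y - j}$)
$\left(-204 + V{\left(-13,u{\left(5 \right)} \right)}\right)^{2} = \left(-204 + 2 \left(-13\right) \frac{1}{4 + \left(1 - 5\right) - -13}\right)^{2} = \left(-204 + 2 \left(-13\right) \frac{1}{4 + \left(1 - 5\right) + 13}\right)^{2} = \left(-204 + 2 \left(-13\right) \frac{1}{4 - 4 + 13}\right)^{2} = \left(-204 + 2 \left(-13\right) \frac{1}{13}\right)^{2} = \left(-204 - 2\right)^{2} = \left(-206\right)^{2} = 42436$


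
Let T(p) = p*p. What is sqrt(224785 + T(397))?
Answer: sqrt(382394) ≈ 618.38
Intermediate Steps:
T(p) = p**2
sqrt(224785 + T(397)) = sqrt(224785 + 397**2) = sqrt(224785 + 157609) = sqrt(382394)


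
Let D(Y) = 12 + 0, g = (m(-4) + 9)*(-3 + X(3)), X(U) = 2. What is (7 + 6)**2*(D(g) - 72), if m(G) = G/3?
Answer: -10140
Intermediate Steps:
m(G) = G/3 (m(G) = G*(1/3) = G/3)
g = -23/3 (g = ((1/3)*(-4) + 9)*(-3 + 2) = (-4/3 + 9)*(-1) = (23/3)*(-1) = -23/3 ≈ -7.6667)
D(Y) = 12
(7 + 6)**2*(D(g) - 72) = (7 + 6)**2*(12 - 72) = 13**2*(-60) = 169*(-60) = -10140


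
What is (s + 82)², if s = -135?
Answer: 2809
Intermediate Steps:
(s + 82)² = (-135 + 82)² = (-53)² = 2809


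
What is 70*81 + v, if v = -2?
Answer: 5668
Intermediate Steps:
70*81 + v = 70*81 - 2 = 5670 - 2 = 5668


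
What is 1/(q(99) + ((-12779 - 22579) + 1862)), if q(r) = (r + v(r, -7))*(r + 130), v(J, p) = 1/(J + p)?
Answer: -92/995671 ≈ -9.2400e-5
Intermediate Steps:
q(r) = (130 + r)*(r + 1/(-7 + r)) (q(r) = (r + 1/(r - 7))*(r + 130) = (r + 1/(-7 + r))*(130 + r) = (130 + r)*(r + 1/(-7 + r)))
1/(q(99) + ((-12779 - 22579) + 1862)) = 1/((130 + 99 + 99*(-7 + 99)*(130 + 99))/(-7 + 99) + ((-12779 - 22579) + 1862)) = 1/((130 + 99 + 99*92*229)/92 + (-35358 + 1862)) = 1/((130 + 99 + 2085732)/92 - 33496) = 1/((1/92)*2085961 - 33496) = 1/(2085961/92 - 33496) = 1/(-995671/92) = -92/995671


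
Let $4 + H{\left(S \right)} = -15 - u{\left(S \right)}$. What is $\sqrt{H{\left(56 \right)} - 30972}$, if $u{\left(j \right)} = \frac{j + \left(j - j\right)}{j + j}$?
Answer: $\frac{3 i \sqrt{13774}}{2} \approx 176.04 i$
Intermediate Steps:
$u{\left(j \right)} = \frac{1}{2}$ ($u{\left(j \right)} = \frac{j + 0}{2 j} = j \frac{1}{2 j} = \frac{1}{2}$)
$H{\left(S \right)} = - \frac{39}{2}$ ($H{\left(S \right)} = -4 - \frac{31}{2} = - \frac{39}{2}$)
$\sqrt{H{\left(56 \right)} - 30972} = \sqrt{- \frac{39}{2} - 30972} = \sqrt{- \frac{61983}{2}} = \frac{3 i \sqrt{13774}}{2}$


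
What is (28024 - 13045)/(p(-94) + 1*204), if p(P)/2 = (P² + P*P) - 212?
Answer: 4993/11708 ≈ 0.42646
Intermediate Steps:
p(P) = -424 + 4*P² (p(P) = 2*((P² + P*P) - 212) = 2*((P² + P²) - 212) = 2*(2*P² - 212) = 2*(-212 + 2*P²) = -424 + 4*P²)
(28024 - 13045)/(p(-94) + 1*204) = (28024 - 13045)/((-424 + 4*(-94)²) + 1*204) = 14979/((-424 + 4*8836) + 204) = 14979/((-424 + 35344) + 204) = 14979/(34920 + 204) = 14979/35124 = 14979*(1/35124) = 4993/11708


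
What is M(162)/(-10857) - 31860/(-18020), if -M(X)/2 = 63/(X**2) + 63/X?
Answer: 3602490157/2037483558 ≈ 1.7681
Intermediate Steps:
M(X) = -126/X - 126/X**2 (M(X) = -2*(63/(X**2) + 63/X) = -2*(63/X**2 + 63/X) = -2*(63/X + 63/X**2) = -126/X - 126/X**2)
M(162)/(-10857) - 31860/(-18020) = (126*(-1 - 1*162)/162**2)/(-10857) - 31860/(-18020) = (126*(1/26244)*(-1 - 162))*(-1/10857) - 31860*(-1/18020) = (126*(1/26244)*(-163))*(-1/10857) + 1593/901 = -1141/1458*(-1/10857) + 1593/901 = 163/2261358 + 1593/901 = 3602490157/2037483558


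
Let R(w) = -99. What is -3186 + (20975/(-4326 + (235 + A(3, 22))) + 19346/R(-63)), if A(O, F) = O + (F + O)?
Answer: -1362206405/402237 ≈ -3386.6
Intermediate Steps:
A(O, F) = F + 2*O
-3186 + (20975/(-4326 + (235 + A(3, 22))) + 19346/R(-63)) = -3186 + (20975/(-4326 + (235 + (22 + 2*3))) + 19346/(-99)) = -3186 + (20975/(-4326 + (235 + (22 + 6))) + 19346*(-1/99)) = -3186 + (20975/(-4326 + (235 + 28)) - 19346/99) = -3186 + (20975/(-4326 + 263) - 19346/99) = -3186 + (20975/(-4063) - 19346/99) = -3186 + (20975*(-1/4063) - 19346/99) = -3186 + (-20975/4063 - 19346/99) = -3186 - 80679323/402237 = -1362206405/402237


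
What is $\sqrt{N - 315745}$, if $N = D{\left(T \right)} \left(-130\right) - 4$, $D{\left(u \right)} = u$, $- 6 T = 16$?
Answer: $\frac{i \sqrt{2838621}}{3} \approx 561.61 i$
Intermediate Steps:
$T = - \frac{8}{3}$ ($T = \left(- \frac{1}{6}\right) 16 = - \frac{8}{3} \approx -2.6667$)
$N = \frac{1028}{3}$ ($N = \left(- \frac{8}{3}\right) \left(-130\right) - 4 = \frac{1040}{3} - 4 = \frac{1028}{3} \approx 342.67$)
$\sqrt{N - 315745} = \sqrt{\frac{1028}{3} - 315745} = \sqrt{- \frac{946207}{3}} = \frac{i \sqrt{2838621}}{3}$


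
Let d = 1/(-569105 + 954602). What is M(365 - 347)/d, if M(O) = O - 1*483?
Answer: -179256105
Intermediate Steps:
d = 1/385497 ≈ 2.5941e-6
M(O) = -483 + O (M(O) = O - 483 = -483 + O)
M(365 - 347)/d = (-483 + (365 - 347))/(1/385497) = (-483 + 18)*385497 = -465*385497 = -179256105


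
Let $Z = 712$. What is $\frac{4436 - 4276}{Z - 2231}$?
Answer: $- \frac{160}{1519} \approx -0.10533$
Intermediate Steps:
$\frac{4436 - 4276}{Z - 2231} = \frac{4436 - 4276}{712 - 2231} = \frac{160}{712 - 2231} = \frac{160}{-1519} = 160 \left(- \frac{1}{1519}\right) = - \frac{160}{1519}$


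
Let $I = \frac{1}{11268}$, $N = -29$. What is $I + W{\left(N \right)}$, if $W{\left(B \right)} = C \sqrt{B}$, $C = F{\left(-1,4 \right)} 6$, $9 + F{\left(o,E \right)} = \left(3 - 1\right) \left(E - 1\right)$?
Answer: $\frac{1}{11268} - 18 i \sqrt{29} \approx 8.8747 \cdot 10^{-5} - 96.933 i$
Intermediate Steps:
$F{\left(o,E \right)} = -11 + 2 E$ ($F{\left(o,E \right)} = -9 + \left(3 - 1\right) \left(E - 1\right) = -9 + 2 \left(-1 + E\right) = -9 + \left(-2 + 2 E\right) = -11 + 2 E$)
$I = \frac{1}{11268} \approx 8.8747 \cdot 10^{-5}$
$C = -18$ ($C = \left(-11 + 2 \cdot 4\right) 6 = \left(-11 + 8\right) 6 = \left(-3\right) 6 = -18$)
$W{\left(B \right)} = - 18 \sqrt{B}$
$I + W{\left(N \right)} = \frac{1}{11268} - 18 \sqrt{-29} = \frac{1}{11268} - 18 i \sqrt{29}$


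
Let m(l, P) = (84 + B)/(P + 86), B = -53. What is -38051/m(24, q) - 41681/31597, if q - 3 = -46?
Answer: -51700082332/979507 ≈ -52782.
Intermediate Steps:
q = -43 (q = 3 - 46 = -43)
m(l, P) = 31/(86 + P) (m(l, P) = (84 - 53)/(P + 86) = 31/(86 + P))
-38051/m(24, q) - 41681/31597 = -38051/(31/(86 - 43)) - 41681/31597 = -38051/(31/43) - 41681*1/31597 = -38051/(31*(1/43)) - 41681/31597 = -38051/31/43 - 41681/31597 = -38051*43/31 - 41681/31597 = -1636193/31 - 41681/31597 = -51700082332/979507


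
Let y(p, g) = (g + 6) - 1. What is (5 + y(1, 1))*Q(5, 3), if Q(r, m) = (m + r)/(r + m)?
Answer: 11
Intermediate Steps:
Q(r, m) = 1 (Q(r, m) = (m + r)/(m + r) = 1)
y(p, g) = 5 + g (y(p, g) = (6 + g) - 1 = 5 + g)
(5 + y(1, 1))*Q(5, 3) = (5 + (5 + 1))*1 = (5 + 6)*1 = 11*1 = 11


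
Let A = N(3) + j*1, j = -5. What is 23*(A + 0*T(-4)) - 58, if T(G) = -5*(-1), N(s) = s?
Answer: -104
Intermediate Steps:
T(G) = 5
A = -2 (A = 3 - 5*1 = 3 - 5 = -2)
23*(A + 0*T(-4)) - 58 = 23*(-2 + 0*5) - 58 = 23*(-2 + 0) - 58 = 23*(-2) - 58 = -46 - 58 = -104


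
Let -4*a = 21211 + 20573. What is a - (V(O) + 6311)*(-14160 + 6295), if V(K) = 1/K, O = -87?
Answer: 4317416638/87 ≈ 4.9625e+7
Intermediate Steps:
a = -10446 (a = -(21211 + 20573)/4 = -¼*41784 = -10446)
a - (V(O) + 6311)*(-14160 + 6295) = -10446 - (1/(-87) + 6311)*(-14160 + 6295) = -10446 - (-1/87 + 6311)*(-7865) = -10446 - 549056*(-7865)/87 = -10446 - 1*(-4318325440/87) = -10446 + 4318325440/87 = 4317416638/87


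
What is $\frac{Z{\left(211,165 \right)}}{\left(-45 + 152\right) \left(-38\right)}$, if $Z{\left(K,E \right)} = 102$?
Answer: $- \frac{51}{2033} \approx -0.025086$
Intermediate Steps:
$\frac{Z{\left(211,165 \right)}}{\left(-45 + 152\right) \left(-38\right)} = \frac{102}{\left(-45 + 152\right) \left(-38\right)} = \frac{102}{107 \left(-38\right)} = \frac{102}{-4066} = 102 \left(- \frac{1}{4066}\right) = - \frac{51}{2033}$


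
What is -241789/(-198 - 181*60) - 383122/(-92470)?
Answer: 13297395953/511266630 ≈ 26.009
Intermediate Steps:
-241789/(-198 - 181*60) - 383122/(-92470) = -241789/(-198 - 10860) - 383122*(-1/92470) = -241789/(-11058) + 191561/46235 = -241789*(-1/11058) + 191561/46235 = 241789/11058 + 191561/46235 = 13297395953/511266630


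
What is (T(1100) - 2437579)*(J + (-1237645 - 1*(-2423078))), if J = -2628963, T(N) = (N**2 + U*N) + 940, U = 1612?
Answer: -788977200330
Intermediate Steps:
T(N) = 940 + N**2 + 1612*N (T(N) = (N**2 + 1612*N) + 940 = 940 + N**2 + 1612*N)
(T(1100) - 2437579)*(J + (-1237645 - 1*(-2423078))) = ((940 + 1100**2 + 1612*1100) - 2437579)*(-2628963 + (-1237645 - 1*(-2423078))) = ((940 + 1210000 + 1773200) - 2437579)*(-2628963 + (-1237645 + 2423078)) = (2984140 - 2437579)*(-2628963 + 1185433) = 546561*(-1443530) = -788977200330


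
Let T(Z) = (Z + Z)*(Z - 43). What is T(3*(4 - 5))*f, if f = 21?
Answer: 5796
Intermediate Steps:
T(Z) = 2*Z*(-43 + Z) (T(Z) = (2*Z)*(-43 + Z) = 2*Z*(-43 + Z))
T(3*(4 - 5))*f = (2*(3*(4 - 5))*(-43 + 3*(4 - 5)))*21 = (2*(3*(-1))*(-43 + 3*(-1)))*21 = (2*(-3)*(-43 - 3))*21 = (2*(-3)*(-46))*21 = 276*21 = 5796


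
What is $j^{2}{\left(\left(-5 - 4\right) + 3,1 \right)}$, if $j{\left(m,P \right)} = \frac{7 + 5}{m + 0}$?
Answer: $4$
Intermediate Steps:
$j{\left(m,P \right)} = \frac{12}{m}$
$j^{2}{\left(\left(-5 - 4\right) + 3,1 \right)} = \left(\frac{12}{\left(-5 - 4\right) + 3}\right)^{2} = \left(\frac{12}{-9 + 3}\right)^{2} = \left(\frac{12}{-6}\right)^{2} = \left(12 \left(- \frac{1}{6}\right)\right)^{2} = \left(-2\right)^{2} = 4$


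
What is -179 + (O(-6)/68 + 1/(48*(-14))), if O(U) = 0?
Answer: -120289/672 ≈ -179.00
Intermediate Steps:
-179 + (O(-6)/68 + 1/(48*(-14))) = -179 + (0/68 + 1/(48*(-14))) = -179 + (0*(1/68) + (1/48)*(-1/14)) = -179 + (0 - 1/672) = -179 - 1/672 = -120289/672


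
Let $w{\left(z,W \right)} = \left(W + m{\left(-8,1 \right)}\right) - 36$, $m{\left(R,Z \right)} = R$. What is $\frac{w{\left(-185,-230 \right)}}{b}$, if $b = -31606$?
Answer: $\frac{137}{15803} \approx 0.0086692$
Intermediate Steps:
$w{\left(z,W \right)} = -44 + W$ ($w{\left(z,W \right)} = \left(W - 8\right) - 36 = \left(-8 + W\right) - 36 = -44 + W$)
$\frac{w{\left(-185,-230 \right)}}{b} = \frac{-44 - 230}{-31606} = \left(-274\right) \left(- \frac{1}{31606}\right) = \frac{137}{15803}$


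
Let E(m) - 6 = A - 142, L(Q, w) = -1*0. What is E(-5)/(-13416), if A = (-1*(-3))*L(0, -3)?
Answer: 17/1677 ≈ 0.010137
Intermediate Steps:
L(Q, w) = 0
A = 0 (A = -1*(-3)*0 = 3*0 = 0)
E(m) = -136 (E(m) = 6 + (0 - 142) = 6 - 142 = -136)
E(-5)/(-13416) = -136/(-13416) = -136*(-1/13416) = 17/1677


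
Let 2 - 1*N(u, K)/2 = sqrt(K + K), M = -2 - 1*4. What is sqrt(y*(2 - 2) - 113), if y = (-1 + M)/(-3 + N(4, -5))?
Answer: I*sqrt(113) ≈ 10.63*I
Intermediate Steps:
M = -6 (M = -2 - 4 = -6)
N(u, K) = 4 - 2*sqrt(2)*sqrt(K) (N(u, K) = 4 - 2*sqrt(K + K) = 4 - 2*sqrt(2)*sqrt(K))
y = -7/(1 - 2*I*sqrt(10)) (y = (-1 - 6)/(-3 + (4 - 2*sqrt(2)*sqrt(-5))) = -7/(-3 + (4 - 2*sqrt(2)*I*sqrt(5))) = -7/(-3 + (4 - 2*I*sqrt(10))) = -7/(1 - 2*I*sqrt(10)) ≈ -0.17073 - 1.0798*I)
sqrt(y*(2 - 2) - 113) = sqrt((-7/41 - 14*I*sqrt(10)/41)*(2 - 2) - 113) = sqrt((-7/41 - 14*I*sqrt(10)/41)*0 - 113) = sqrt(0 - 113) = sqrt(-113) = I*sqrt(113)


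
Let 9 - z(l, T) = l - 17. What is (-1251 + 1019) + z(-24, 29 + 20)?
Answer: -182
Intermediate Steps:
z(l, T) = 26 - l (z(l, T) = 9 - (l - 17) = 9 - (-17 + l) = 9 + (17 - l) = 26 - l)
(-1251 + 1019) + z(-24, 29 + 20) = (-1251 + 1019) + (26 - 1*(-24)) = -232 + (26 + 24) = -232 + 50 = -182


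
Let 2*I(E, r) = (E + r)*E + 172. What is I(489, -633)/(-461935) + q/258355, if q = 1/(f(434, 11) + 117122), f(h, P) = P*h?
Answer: 221215503214739/2909492154057960 ≈ 0.076032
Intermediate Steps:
q = 1/121896 (q = 1/(11*434 + 117122) = 1/(4774 + 117122) = 1/121896 ≈ 8.2037e-6)
I(E, r) = 86 + E*(E + r)/2 (I(E, r) = ((E + r)*E + 172)/2 = (E*(E + r) + 172)/2 = (172 + E*(E + r))/2 = 86 + E*(E + r)/2)
I(489, -633)/(-461935) + q/258355 = (86 + (1/2)*489**2 + (1/2)*489*(-633))/(-461935) + (1/121896)/258355 = (86 + (1/2)*239121 - 309537/2)*(-1/461935) + (1/121896)*(1/258355) = (86 + 239121/2 - 309537/2)*(-1/461935) + 1/31492441080 = -35122*(-1/461935) + 1/31492441080 = 35122/461935 + 1/31492441080 = 221215503214739/2909492154057960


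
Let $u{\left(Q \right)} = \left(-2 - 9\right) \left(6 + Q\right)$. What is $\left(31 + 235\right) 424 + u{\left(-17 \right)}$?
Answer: $112905$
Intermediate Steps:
$u{\left(Q \right)} = -66 - 11 Q$ ($u{\left(Q \right)} = - 11 \left(6 + Q\right) = -66 - 11 Q$)
$\left(31 + 235\right) 424 + u{\left(-17 \right)} = \left(31 + 235\right) 424 - -121 = 266 \cdot 424 + \left(-66 + 187\right) = 112784 + 121 = 112905$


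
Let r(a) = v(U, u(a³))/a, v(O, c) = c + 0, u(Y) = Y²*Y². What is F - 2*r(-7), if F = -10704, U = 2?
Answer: 3954642782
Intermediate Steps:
u(Y) = Y⁴
v(O, c) = c
r(a) = a¹¹ (r(a) = (a³)⁴/a = a¹²/a = a¹¹)
F - 2*r(-7) = -10704 - 2*(-7)¹¹ = -10704 - 2*(-1977326743) = -10704 - 1*(-3954653486) = -10704 + 3954653486 = 3954642782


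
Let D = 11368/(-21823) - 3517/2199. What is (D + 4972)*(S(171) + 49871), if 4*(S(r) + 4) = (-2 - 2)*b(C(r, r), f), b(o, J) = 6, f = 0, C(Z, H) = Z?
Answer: 11891771191566581/47988777 ≈ 2.4780e+8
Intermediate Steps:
D = -101749723/47988777 (D = 11368*(-1/21823) - 3517*1/2199 = -11368/21823 - 3517/2199 = -101749723/47988777 ≈ -2.1203)
S(r) = -10 (S(r) = -4 + ((-2 - 2)*6)/4 = -4 + (-4*6)/4 = -4 + (¼)*(-24) = -4 - 6 = -10)
(D + 4972)*(S(171) + 49871) = (-101749723/47988777 + 4972)*(-10 + 49871) = (238498449521/47988777)*49861 = 11891771191566581/47988777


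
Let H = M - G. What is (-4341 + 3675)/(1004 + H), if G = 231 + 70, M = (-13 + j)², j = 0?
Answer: -333/436 ≈ -0.76376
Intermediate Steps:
M = 169 (M = (-13 + 0)² = (-13)² = 169)
G = 301
H = -132 (H = 169 - 1*301 = 169 - 301 = -132)
(-4341 + 3675)/(1004 + H) = (-4341 + 3675)/(1004 - 132) = -666/872 = -666*1/872 = -333/436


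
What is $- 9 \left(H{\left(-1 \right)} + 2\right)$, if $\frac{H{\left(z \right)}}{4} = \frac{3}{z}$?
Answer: $90$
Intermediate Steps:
$H{\left(z \right)} = \frac{12}{z}$ ($H{\left(z \right)} = 4 \frac{3}{z} = \frac{12}{z}$)
$- 9 \left(H{\left(-1 \right)} + 2\right) = - 9 \left(\frac{12}{-1} + 2\right) = - 9 \left(12 \left(-1\right) + 2\right) = - 9 \left(-12 + 2\right) = \left(-9\right) \left(-10\right) = 90$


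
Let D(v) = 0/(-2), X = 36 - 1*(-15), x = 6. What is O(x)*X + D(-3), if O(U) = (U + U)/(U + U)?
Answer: 51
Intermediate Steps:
X = 51 (X = 36 + 15 = 51)
D(v) = 0 (D(v) = 0*(-1/2) = 0)
O(U) = 1 (O(U) = (2*U)/((2*U)) = (2*U)*(1/(2*U)) = 1)
O(x)*X + D(-3) = 1*51 + 0 = 51 + 0 = 51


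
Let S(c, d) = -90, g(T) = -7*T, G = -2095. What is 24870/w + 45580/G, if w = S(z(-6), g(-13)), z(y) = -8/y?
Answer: -374699/1257 ≈ -298.09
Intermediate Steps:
w = -90
24870/w + 45580/G = 24870/(-90) + 45580/(-2095) = 24870*(-1/90) + 45580*(-1/2095) = -829/3 - 9116/419 = -374699/1257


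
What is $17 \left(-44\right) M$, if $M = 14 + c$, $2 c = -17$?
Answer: $-4114$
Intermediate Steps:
$c = - \frac{17}{2}$ ($c = \frac{1}{2} \left(-17\right) = - \frac{17}{2} \approx -8.5$)
$M = \frac{11}{2}$ ($M = 14 - \frac{17}{2} = \frac{11}{2} \approx 5.5$)
$17 \left(-44\right) M = 17 \left(-44\right) \frac{11}{2} = \left(-748\right) \frac{11}{2} = -4114$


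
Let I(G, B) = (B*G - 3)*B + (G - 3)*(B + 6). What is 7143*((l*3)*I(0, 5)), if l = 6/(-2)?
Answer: 3085776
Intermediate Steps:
l = -3 (l = 6*(-½) = -3)
I(G, B) = B*(-3 + B*G) + (-3 + G)*(6 + B) (I(G, B) = (-3 + B*G)*B + (-3 + G)*(6 + B) = B*(-3 + B*G) + (-3 + G)*(6 + B))
7143*((l*3)*I(0, 5)) = 7143*((-3*3)*(-18 - 6*5 + 6*0 + 5*0 + 0*5²)) = 7143*(-9*(-18 - 30 + 0 + 0 + 0*25)) = 7143*(-9*(-18 - 30 + 0 + 0 + 0)) = 7143*(-9*(-48)) = 7143*432 = 3085776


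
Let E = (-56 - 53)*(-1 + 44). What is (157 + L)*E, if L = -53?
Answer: -487448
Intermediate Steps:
E = -4687 (E = -109*43 = -4687)
(157 + L)*E = (157 - 53)*(-4687) = 104*(-4687) = -487448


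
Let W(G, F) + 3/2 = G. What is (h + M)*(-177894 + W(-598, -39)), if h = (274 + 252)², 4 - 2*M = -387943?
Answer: -336031506113/4 ≈ -8.4008e+10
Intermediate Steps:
M = 387947/2 (M = 2 - ½*(-387943) = 2 + 387943/2 = 387947/2 ≈ 1.9397e+5)
W(G, F) = -3/2 + G
h = 276676 (h = 526² = 276676)
(h + M)*(-177894 + W(-598, -39)) = (276676 + 387947/2)*(-177894 + (-3/2 - 598)) = 941299*(-177894 - 1199/2)/2 = (941299/2)*(-356987/2) = -336031506113/4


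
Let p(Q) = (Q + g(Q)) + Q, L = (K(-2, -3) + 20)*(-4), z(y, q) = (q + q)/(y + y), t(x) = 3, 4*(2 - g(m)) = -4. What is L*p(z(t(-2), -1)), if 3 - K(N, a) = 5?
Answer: -168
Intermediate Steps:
g(m) = 3 (g(m) = 2 - ¼*(-4) = 2 + 1 = 3)
K(N, a) = -2 (K(N, a) = 3 - 1*5 = 3 - 5 = -2)
z(y, q) = q/y (z(y, q) = (2*q)/((2*y)) = (2*q)*(1/(2*y)) = q/y)
L = -72 (L = (-2 + 20)*(-4) = 18*(-4) = -72)
p(Q) = 3 + 2*Q (p(Q) = (Q + 3) + Q = (3 + Q) + Q = 3 + 2*Q)
L*p(z(t(-2), -1)) = -72*(3 + 2*(-1/3)) = -72*(3 + 2*(-1*⅓)) = -72*(3 + 2*(-⅓)) = -72*(3 - ⅔) = -72*7/3 = -168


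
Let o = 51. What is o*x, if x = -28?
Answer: -1428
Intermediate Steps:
o*x = 51*(-28) = -1428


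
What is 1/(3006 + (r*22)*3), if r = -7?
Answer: 1/2544 ≈ 0.00039308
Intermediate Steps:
1/(3006 + (r*22)*3) = 1/(3006 - 7*22*3) = 1/(3006 - 154*3) = 1/(3006 - 462) = 1/2544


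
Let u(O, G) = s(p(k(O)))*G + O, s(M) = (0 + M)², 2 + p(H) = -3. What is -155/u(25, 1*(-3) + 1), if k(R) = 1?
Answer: 31/5 ≈ 6.2000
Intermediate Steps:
p(H) = -5 (p(H) = -2 - 3 = -5)
s(M) = M²
u(O, G) = O + 25*G (u(O, G) = (-5)²*G + O = 25*G + O = O + 25*G)
-155/u(25, 1*(-3) + 1) = -155/(25 + 25*(1*(-3) + 1)) = -155/(25 + 25*(-3 + 1)) = -155/(25 + 25*(-2)) = -155/(25 - 50) = -155/(-25) = -155*(-1/25) = 31/5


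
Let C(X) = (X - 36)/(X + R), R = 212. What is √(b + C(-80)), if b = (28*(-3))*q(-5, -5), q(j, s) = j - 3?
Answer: √730851/33 ≈ 25.906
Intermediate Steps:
q(j, s) = -3 + j
C(X) = (-36 + X)/(212 + X) (C(X) = (X - 36)/(X + 212) = (-36 + X)/(212 + X))
b = 672 (b = (28*(-3))*(-3 - 5) = -84*(-8) = 672)
√(b + C(-80)) = √(672 + (-36 - 80)/(212 - 80)) = √(672 - 116/132) = √(672 + (1/132)*(-116)) = √(672 - 29/33) = √(22147/33) = √730851/33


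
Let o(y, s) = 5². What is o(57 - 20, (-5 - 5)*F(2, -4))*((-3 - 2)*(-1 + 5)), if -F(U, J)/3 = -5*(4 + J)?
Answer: -500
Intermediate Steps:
F(U, J) = 60 + 15*J (F(U, J) = -(-15)*(4 + J) = -3*(-20 - 5*J) = 60 + 15*J)
o(y, s) = 25
o(57 - 20, (-5 - 5)*F(2, -4))*((-3 - 2)*(-1 + 5)) = 25*((-3 - 2)*(-1 + 5)) = 25*(-5*4) = 25*(-20) = -500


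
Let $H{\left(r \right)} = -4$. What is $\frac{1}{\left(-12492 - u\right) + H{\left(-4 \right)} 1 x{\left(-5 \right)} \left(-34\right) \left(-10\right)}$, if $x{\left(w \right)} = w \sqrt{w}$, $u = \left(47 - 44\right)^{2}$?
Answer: $- \frac{12501}{387475001} - \frac{6800 i \sqrt{5}}{387475001} \approx -3.2263 \cdot 10^{-5} - 3.9242 \cdot 10^{-5} i$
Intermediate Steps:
$u = 9$ ($u = 3^{2} = 9$)
$x{\left(w \right)} = w^{\frac{3}{2}}$
$\frac{1}{\left(-12492 - u\right) + H{\left(-4 \right)} 1 x{\left(-5 \right)} \left(-34\right) \left(-10\right)} = \frac{1}{\left(-12492 - 9\right) + \left(-4\right) 1 \left(-5\right)^{\frac{3}{2}} \left(-34\right) \left(-10\right)} = \frac{1}{\left(-12492 - 9\right) + - 4 \left(- 5 i \sqrt{5}\right) \left(-34\right) \left(-10\right)} = \frac{1}{-12501 + 20 i \sqrt{5} \left(-34\right) \left(-10\right)} = \frac{1}{-12501 + - 680 i \sqrt{5} \left(-10\right)} = \frac{1}{-12501 + 6800 i \sqrt{5}}$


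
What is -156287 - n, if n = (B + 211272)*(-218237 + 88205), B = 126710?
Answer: 43948319137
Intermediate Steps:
n = -43948475424 (n = (126710 + 211272)*(-218237 + 88205) = 337982*(-130032) = -43948475424)
-156287 - n = -156287 - 1*(-43948475424) = -156287 + 43948475424 = 43948319137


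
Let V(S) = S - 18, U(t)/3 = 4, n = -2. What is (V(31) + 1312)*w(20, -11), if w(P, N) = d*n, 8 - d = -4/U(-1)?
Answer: -66250/3 ≈ -22083.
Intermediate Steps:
U(t) = 12 (U(t) = 3*4 = 12)
d = 25/3 (d = 8 - (-4)/12 = 8 - 1*(-⅓) = 8 + ⅓ = 25/3 ≈ 8.3333)
w(P, N) = -50/3 (w(P, N) = (25/3)*(-2) = -50/3)
V(S) = -18 + S
(V(31) + 1312)*w(20, -11) = ((-18 + 31) + 1312)*(-50/3) = (13 + 1312)*(-50/3) = 1325*(-50/3) = -66250/3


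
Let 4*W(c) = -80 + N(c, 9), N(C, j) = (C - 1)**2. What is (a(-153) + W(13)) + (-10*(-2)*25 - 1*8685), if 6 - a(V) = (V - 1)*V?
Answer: -31725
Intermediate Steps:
N(C, j) = (-1 + C)**2
a(V) = 6 - V*(-1 + V) (a(V) = 6 - (V - 1)*V = 6 - (-1 + V)*V = 6 - V*(-1 + V))
W(c) = -20 + (-1 + c)**2/4 (W(c) = (-80 + (-1 + c)**2)/4 = -20 + (-1 + c)**2/4)
(a(-153) + W(13)) + (-10*(-2)*25 - 1*8685) = ((6 - 153 - 1*(-153)**2) + (-20 + (-1 + 13)**2/4)) + (-10*(-2)*25 - 1*8685) = ((6 - 153 - 1*23409) + (-20 + (1/4)*12**2)) + (20*25 - 8685) = ((6 - 153 - 23409) + (-20 + (1/4)*144)) + (500 - 8685) = (-23556 + (-20 + 36)) - 8185 = (-23556 + 16) - 8185 = -23540 - 8185 = -31725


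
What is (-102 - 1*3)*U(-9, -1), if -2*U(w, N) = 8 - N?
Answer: 945/2 ≈ 472.50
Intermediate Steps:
U(w, N) = -4 + N/2 (U(w, N) = -(8 - N)/2 = -4 + N/2)
(-102 - 1*3)*U(-9, -1) = (-102 - 1*3)*(-4 + (1/2)*(-1)) = (-102 - 3)*(-4 - 1/2) = -105*(-9/2) = 945/2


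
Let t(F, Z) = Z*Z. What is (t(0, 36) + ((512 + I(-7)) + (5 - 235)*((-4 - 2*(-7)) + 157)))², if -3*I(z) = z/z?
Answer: 12057577249/9 ≈ 1.3397e+9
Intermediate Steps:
t(F, Z) = Z²
I(z) = -⅓ (I(z) = -z/(3*z) = -⅓*1 = -⅓)
(t(0, 36) + ((512 + I(-7)) + (5 - 235)*((-4 - 2*(-7)) + 157)))² = (36² + ((512 - ⅓) + (5 - 235)*((-4 - 2*(-7)) + 157)))² = (1296 + (1535/3 - 230*((-4 + 14) + 157)))² = (1296 + (1535/3 - 230*(10 + 157)))² = (1296 + (1535/3 - 230*167))² = (1296 + (1535/3 - 38410))² = (1296 - 113695/3)² = (-109807/3)² = 12057577249/9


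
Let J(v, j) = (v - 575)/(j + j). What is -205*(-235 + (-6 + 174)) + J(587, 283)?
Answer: 3887011/283 ≈ 13735.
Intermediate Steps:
J(v, j) = (-575 + v)/(2*j) (J(v, j) = (-575 + v)/((2*j)) = (-575 + v)*(1/(2*j)) = (-575 + v)/(2*j))
-205*(-235 + (-6 + 174)) + J(587, 283) = -205*(-235 + (-6 + 174)) + (½)*(-575 + 587)/283 = -205*(-235 + 168) + (½)*(1/283)*12 = -205*(-67) + 6/283 = 13735 + 6/283 = 3887011/283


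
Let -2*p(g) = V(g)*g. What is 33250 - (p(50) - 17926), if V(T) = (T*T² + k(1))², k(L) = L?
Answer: 390631301201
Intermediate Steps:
V(T) = (1 + T³)² (V(T) = (T*T² + 1)² = (T³ + 1)² = (1 + T³)²)
p(g) = -g*(1 + g³)²/2 (p(g) = -(1 + g³)²*g/2 = -g*(1 + g³)²/2)
33250 - (p(50) - 17926) = 33250 - (-½*50*(1 + 50³)² - 17926) = 33250 - (-½*50*(1 + 125000)² - 17926) = 33250 - (-½*50*125001² - 17926) = 33250 - (-½*50*15625250001 - 17926) = 33250 - (-390631250025 - 17926) = 33250 - 1*(-390631267951) = 33250 + 390631267951 = 390631301201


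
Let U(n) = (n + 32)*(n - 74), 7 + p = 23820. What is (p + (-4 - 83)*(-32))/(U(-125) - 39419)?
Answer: -26597/20912 ≈ -1.2719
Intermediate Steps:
p = 23813 (p = -7 + 23820 = 23813)
U(n) = (-74 + n)*(32 + n) (U(n) = (32 + n)*(-74 + n) = (-74 + n)*(32 + n))
(p + (-4 - 83)*(-32))/(U(-125) - 39419) = (23813 + (-4 - 83)*(-32))/((-2368 + (-125)**2 - 42*(-125)) - 39419) = (23813 - 87*(-32))/((-2368 + 15625 + 5250) - 39419) = (23813 + 2784)/(18507 - 39419) = 26597/(-20912) = 26597*(-1/20912) = -26597/20912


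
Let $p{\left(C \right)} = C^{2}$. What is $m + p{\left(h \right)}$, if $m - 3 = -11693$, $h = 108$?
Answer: $-26$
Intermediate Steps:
$m = -11690$ ($m = 3 - 11693 = -11690$)
$m + p{\left(h \right)} = -11690 + 108^{2} = -11690 + 11664 = -26$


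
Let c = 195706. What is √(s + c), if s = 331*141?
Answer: √242377 ≈ 492.32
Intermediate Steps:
s = 46671
√(s + c) = √(46671 + 195706) = √242377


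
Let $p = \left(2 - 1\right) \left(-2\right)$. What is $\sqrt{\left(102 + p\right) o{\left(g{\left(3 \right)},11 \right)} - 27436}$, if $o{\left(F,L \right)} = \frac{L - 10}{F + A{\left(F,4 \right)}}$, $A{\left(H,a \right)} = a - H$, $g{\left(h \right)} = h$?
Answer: $i \sqrt{27411} \approx 165.56 i$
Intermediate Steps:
$p = -2$ ($p = 1 \left(-2\right) = -2$)
$o{\left(F,L \right)} = - \frac{5}{2} + \frac{L}{4}$ ($o{\left(F,L \right)} = \frac{L - 10}{F - \left(-4 + F\right)} = \frac{-10 + L}{4} = \left(-10 + L\right) \frac{1}{4} = - \frac{5}{2} + \frac{L}{4}$)
$\sqrt{\left(102 + p\right) o{\left(g{\left(3 \right)},11 \right)} - 27436} = \sqrt{\left(102 - 2\right) \left(- \frac{5}{2} + \frac{1}{4} \cdot 11\right) - 27436} = \sqrt{100 \left(- \frac{5}{2} + \frac{11}{4}\right) - 27436} = \sqrt{100 \cdot \frac{1}{4} - 27436} = \sqrt{25 - 27436} = \sqrt{-27411} = i \sqrt{27411}$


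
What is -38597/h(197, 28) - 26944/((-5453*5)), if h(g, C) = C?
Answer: -21461077/15580 ≈ -1377.5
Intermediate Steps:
-38597/h(197, 28) - 26944/((-5453*5)) = -38597/28 - 26944/((-5453*5)) = -38597*1/28 - 26944/(-27265) = -38597/28 - 26944*(-1/27265) = -38597/28 + 26944/27265 = -21461077/15580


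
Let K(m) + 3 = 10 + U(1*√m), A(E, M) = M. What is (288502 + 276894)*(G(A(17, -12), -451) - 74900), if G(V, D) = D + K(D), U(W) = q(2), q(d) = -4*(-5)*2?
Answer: -42576580384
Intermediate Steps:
q(d) = 40 (q(d) = 20*2 = 40)
U(W) = 40
K(m) = 47 (K(m) = -3 + (10 + 40) = -3 + 50 = 47)
G(V, D) = 47 + D (G(V, D) = D + 47 = 47 + D)
(288502 + 276894)*(G(A(17, -12), -451) - 74900) = (288502 + 276894)*((47 - 451) - 74900) = 565396*(-404 - 74900) = 565396*(-75304) = -42576580384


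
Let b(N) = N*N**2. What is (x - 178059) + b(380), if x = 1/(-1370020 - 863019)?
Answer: 122133703316698/2233039 ≈ 5.4694e+7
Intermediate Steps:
x = -1/2233039 (x = 1/(-2233039) = -1/2233039 ≈ -4.4782e-7)
b(N) = N**3
(x - 178059) + b(380) = (-1/2233039 - 178059) + 380**3 = -397612691302/2233039 + 54872000 = 122133703316698/2233039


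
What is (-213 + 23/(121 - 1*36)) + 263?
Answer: 4273/85 ≈ 50.271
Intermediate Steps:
(-213 + 23/(121 - 1*36)) + 263 = (-213 + 23/(121 - 36)) + 263 = (-213 + 23/85) + 263 = -18082/85 + 263 = 4273/85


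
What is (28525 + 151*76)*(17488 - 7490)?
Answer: 399929998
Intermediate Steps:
(28525 + 151*76)*(17488 - 7490) = (28525 + 11476)*9998 = 40001*9998 = 399929998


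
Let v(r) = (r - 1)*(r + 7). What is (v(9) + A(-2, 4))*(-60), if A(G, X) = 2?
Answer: -7800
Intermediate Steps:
v(r) = (-1 + r)*(7 + r)
(v(9) + A(-2, 4))*(-60) = ((-7 + 9² + 6*9) + 2)*(-60) = ((-7 + 81 + 54) + 2)*(-60) = (128 + 2)*(-60) = 130*(-60) = -7800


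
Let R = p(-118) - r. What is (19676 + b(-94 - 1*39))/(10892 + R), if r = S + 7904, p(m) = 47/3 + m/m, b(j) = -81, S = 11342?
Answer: -58785/25012 ≈ -2.3503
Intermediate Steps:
p(m) = 50/3 (p(m) = 47*(⅓) + 1 = 47/3 + 1 = 50/3)
r = 19246 (r = 11342 + 7904 = 19246)
R = -57688/3 (R = 50/3 - 1*19246 = 50/3 - 19246 = -57688/3 ≈ -19229.)
(19676 + b(-94 - 1*39))/(10892 + R) = (19676 - 81)/(10892 - 57688/3) = 19595/(-25012/3) = 19595*(-3/25012) = -58785/25012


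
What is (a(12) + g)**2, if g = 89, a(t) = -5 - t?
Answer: 5184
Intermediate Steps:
(a(12) + g)**2 = ((-5 - 1*12) + 89)**2 = ((-5 - 12) + 89)**2 = (-17 + 89)**2 = 72**2 = 5184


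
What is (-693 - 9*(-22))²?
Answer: 245025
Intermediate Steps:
(-693 - 9*(-22))² = (-693 + 198)² = (-495)² = 245025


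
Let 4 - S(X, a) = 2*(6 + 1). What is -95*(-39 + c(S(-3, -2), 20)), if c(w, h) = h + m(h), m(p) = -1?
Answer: 1900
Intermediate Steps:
S(X, a) = -10 (S(X, a) = 4 - 2*(6 + 1) = 4 - 2*7 = 4 - 1*14 = 4 - 14 = -10)
c(w, h) = -1 + h (c(w, h) = h - 1 = -1 + h)
-95*(-39 + c(S(-3, -2), 20)) = -95*(-39 + (-1 + 20)) = -95*(-39 + 19) = -95*(-20) = 1900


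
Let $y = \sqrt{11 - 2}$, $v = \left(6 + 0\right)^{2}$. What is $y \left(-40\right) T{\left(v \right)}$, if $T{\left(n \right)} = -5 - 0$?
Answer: $600$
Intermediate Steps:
$v = 36$ ($v = 6^{2} = 36$)
$y = 3$ ($y = \sqrt{9} = 3$)
$T{\left(n \right)} = -5$ ($T{\left(n \right)} = -5 + 0 = -5$)
$y \left(-40\right) T{\left(v \right)} = 3 \left(-40\right) \left(-5\right) = \left(-120\right) \left(-5\right) = 600$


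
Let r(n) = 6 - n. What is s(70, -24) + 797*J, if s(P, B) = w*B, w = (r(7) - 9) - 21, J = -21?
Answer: -15993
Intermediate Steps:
w = -31 (w = ((6 - 1*7) - 9) - 21 = ((6 - 7) - 9) - 21 = (-1 - 9) - 21 = -10 - 21 = -31)
s(P, B) = -31*B
s(70, -24) + 797*J = -31*(-24) + 797*(-21) = 744 - 16737 = -15993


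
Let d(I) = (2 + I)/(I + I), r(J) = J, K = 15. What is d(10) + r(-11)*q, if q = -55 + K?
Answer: 2203/5 ≈ 440.60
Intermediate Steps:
d(I) = (2 + I)/(2*I) (d(I) = (2 + I)/((2*I)) = (2 + I)*(1/(2*I)) = (2 + I)/(2*I))
q = -40 (q = -55 + 15 = -40)
d(10) + r(-11)*q = (½)*(2 + 10)/10 - 11*(-40) = (½)*(⅒)*12 + 440 = ⅗ + 440 = 2203/5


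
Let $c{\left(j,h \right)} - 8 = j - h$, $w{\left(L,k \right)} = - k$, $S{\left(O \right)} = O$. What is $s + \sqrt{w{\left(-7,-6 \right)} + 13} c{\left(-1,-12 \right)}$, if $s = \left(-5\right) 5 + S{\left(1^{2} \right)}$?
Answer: $-24 + 19 \sqrt{19} \approx 58.819$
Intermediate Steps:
$c{\left(j,h \right)} = 8 + j - h$ ($c{\left(j,h \right)} = 8 - \left(h - j\right) = 8 + j - h$)
$s = -24$ ($s = \left(-5\right) 5 + 1^{2} = -25 + 1 = -24$)
$s + \sqrt{w{\left(-7,-6 \right)} + 13} c{\left(-1,-12 \right)} = -24 + \sqrt{\left(-1\right) \left(-6\right) + 13} \left(8 - 1 - -12\right) = -24 + \sqrt{6 + 13} \left(8 - 1 + 12\right) = -24 + \sqrt{19} \cdot 19 = -24 + 19 \sqrt{19}$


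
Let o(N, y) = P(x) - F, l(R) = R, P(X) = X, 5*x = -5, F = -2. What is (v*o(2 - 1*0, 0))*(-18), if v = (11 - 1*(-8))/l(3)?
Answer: -114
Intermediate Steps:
x = -1 (x = (1/5)*(-5) = -1)
o(N, y) = 1 (o(N, y) = -1 - 1*(-2) = -1 + 2 = 1)
v = 19/3 (v = (11 - 1*(-8))/3 = (11 + 8)*(1/3) = 19*(1/3) = 19/3 ≈ 6.3333)
(v*o(2 - 1*0, 0))*(-18) = ((19/3)*1)*(-18) = (19/3)*(-18) = -114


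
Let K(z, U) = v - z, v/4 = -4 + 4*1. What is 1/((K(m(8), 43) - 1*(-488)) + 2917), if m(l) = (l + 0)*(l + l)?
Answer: 1/3277 ≈ 0.00030516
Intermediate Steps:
m(l) = 2*l² (m(l) = l*(2*l) = 2*l²)
v = 0 (v = 4*(-4 + 4*1) = 4*(-4 + 4) = 4*0 = 0)
K(z, U) = -z (K(z, U) = 0 - z = -z)
1/((K(m(8), 43) - 1*(-488)) + 2917) = 1/((-2*8² - 1*(-488)) + 2917) = 1/((-2*64 + 488) + 2917) = 1/((-1*128 + 488) + 2917) = 1/((-128 + 488) + 2917) = 1/(360 + 2917) = 1/3277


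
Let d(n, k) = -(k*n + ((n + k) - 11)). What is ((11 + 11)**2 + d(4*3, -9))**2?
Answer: 360000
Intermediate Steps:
d(n, k) = 11 - k - n - k*n (d(n, k) = -(k*n + ((k + n) - 11)) = -(k*n + (-11 + k + n)) = -(-11 + k + n + k*n) = 11 - k - n - k*n)
((11 + 11)**2 + d(4*3, -9))**2 = ((11 + 11)**2 + (11 - 1*(-9) - 4*3 - 1*(-9)*4*3))**2 = (22**2 + (11 + 9 - 1*12 - 1*(-9)*12))**2 = (484 + (11 + 9 - 12 + 108))**2 = (484 + 116)**2 = 600**2 = 360000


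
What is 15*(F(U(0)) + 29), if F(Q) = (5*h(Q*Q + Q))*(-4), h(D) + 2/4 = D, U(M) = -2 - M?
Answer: -15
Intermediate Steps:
h(D) = -½ + D
F(Q) = 10 - 20*Q - 20*Q² (F(Q) = (5*(-½ + (Q*Q + Q)))*(-4) = (5*(-½ + (Q² + Q)))*(-4) = (5*(-½ + (Q + Q²)))*(-4) = (5*(-½ + Q + Q²))*(-4) = (-5/2 + 5*Q + 5*Q²)*(-4) = 10 - 20*Q - 20*Q²)
15*(F(U(0)) + 29) = 15*((10 - 20*(-2 - 1*0)*(1 + (-2 - 1*0))) + 29) = 15*((10 - 20*(-2 + 0)*(1 + (-2 + 0))) + 29) = 15*((10 - 20*(-2)*(1 - 2)) + 29) = 15*((10 - 20*(-2)*(-1)) + 29) = 15*((10 - 40) + 29) = 15*(-30 + 29) = 15*(-1) = -15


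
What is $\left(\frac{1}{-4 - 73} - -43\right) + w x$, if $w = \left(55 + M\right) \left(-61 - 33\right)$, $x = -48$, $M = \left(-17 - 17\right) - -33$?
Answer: $\frac{18764206}{77} \approx 2.4369 \cdot 10^{5}$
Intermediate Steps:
$M = -1$ ($M = \left(-17 - 17\right) + 33 = -34 + 33 = -1$)
$w = -5076$ ($w = \left(55 - 1\right) \left(-61 - 33\right) = 54 \left(-61 - 33\right) = 54 \left(-94\right) = -5076$)
$\left(\frac{1}{-4 - 73} - -43\right) + w x = \left(\frac{1}{-4 - 73} - -43\right) - -243648 = \left(\frac{1}{-77} + 43\right) + 243648 = \left(- \frac{1}{77} + 43\right) + 243648 = \frac{3310}{77} + 243648 = \frac{18764206}{77}$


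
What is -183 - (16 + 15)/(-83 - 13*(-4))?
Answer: -182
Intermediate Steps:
-183 - (16 + 15)/(-83 - 13*(-4)) = -183 - 31/(-83 + 52) = -183 - 31/(-31) = -183 - 31*(-1)/31 = -183 - 1*(-1) = -183 + 1 = -182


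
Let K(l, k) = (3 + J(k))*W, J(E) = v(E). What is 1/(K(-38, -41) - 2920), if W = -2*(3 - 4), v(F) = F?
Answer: -1/2996 ≈ -0.00033378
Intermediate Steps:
J(E) = E
W = 2 (W = -2*(-1) = 2)
K(l, k) = 6 + 2*k (K(l, k) = (3 + k)*2 = 6 + 2*k)
1/(K(-38, -41) - 2920) = 1/((6 + 2*(-41)) - 2920) = 1/((6 - 82) - 2920) = 1/(-76 - 2920) = 1/(-2996) = -1/2996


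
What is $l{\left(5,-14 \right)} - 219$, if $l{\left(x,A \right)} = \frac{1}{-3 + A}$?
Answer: $- \frac{3724}{17} \approx -219.06$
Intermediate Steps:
$l{\left(5,-14 \right)} - 219 = \frac{1}{-3 - 14} - 219 = \frac{1}{-17} - 219 = - \frac{1}{17} - 219 = - \frac{3724}{17}$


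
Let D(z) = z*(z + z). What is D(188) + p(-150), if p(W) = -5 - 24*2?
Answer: 70635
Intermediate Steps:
p(W) = -53 (p(W) = -5 - 6*8 = -5 - 48 = -53)
D(z) = 2*z**2 (D(z) = z*(2*z) = 2*z**2)
D(188) + p(-150) = 2*188**2 - 53 = 2*35344 - 53 = 70688 - 53 = 70635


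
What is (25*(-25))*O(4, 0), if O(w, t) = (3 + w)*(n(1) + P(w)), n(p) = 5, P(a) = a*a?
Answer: -91875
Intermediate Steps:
P(a) = a**2
O(w, t) = (3 + w)*(5 + w**2)
(25*(-25))*O(4, 0) = (25*(-25))*(15 + 4**3 + 3*4**2 + 5*4) = -625*(15 + 64 + 3*16 + 20) = -625*(15 + 64 + 48 + 20) = -625*147 = -91875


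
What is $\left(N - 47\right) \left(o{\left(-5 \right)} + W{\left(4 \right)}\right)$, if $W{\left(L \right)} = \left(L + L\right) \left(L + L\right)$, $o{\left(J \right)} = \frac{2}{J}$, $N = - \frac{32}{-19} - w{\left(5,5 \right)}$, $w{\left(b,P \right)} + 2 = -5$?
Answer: $- \frac{231504}{95} \approx -2436.9$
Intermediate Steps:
$w{\left(b,P \right)} = -7$ ($w{\left(b,P \right)} = -2 - 5 = -7$)
$N = \frac{165}{19}$ ($N = - \frac{32}{-19} - -7 = \left(-32\right) \left(- \frac{1}{19}\right) + 7 = \frac{32}{19} + 7 = \frac{165}{19} \approx 8.6842$)
$W{\left(L \right)} = 4 L^{2}$ ($W{\left(L \right)} = 2 L 2 L = 4 L^{2}$)
$\left(N - 47\right) \left(o{\left(-5 \right)} + W{\left(4 \right)}\right) = \left(\frac{165}{19} - 47\right) \left(\frac{2}{-5} + 4 \cdot 4^{2}\right) = \left(\frac{165}{19} - 47\right) \left(2 \left(- \frac{1}{5}\right) + 4 \cdot 16\right) = - \frac{728 \left(- \frac{2}{5} + 64\right)}{19} = \left(- \frac{728}{19}\right) \frac{318}{5} = - \frac{231504}{95}$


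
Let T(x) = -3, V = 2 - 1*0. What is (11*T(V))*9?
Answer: -297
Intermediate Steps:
V = 2 (V = 2 + 0 = 2)
(11*T(V))*9 = (11*(-3))*9 = -33*9 = -297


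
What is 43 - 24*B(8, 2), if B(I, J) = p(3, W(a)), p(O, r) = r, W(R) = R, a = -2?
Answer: 91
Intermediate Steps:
B(I, J) = -2
43 - 24*B(8, 2) = 43 - 24*(-2) = 43 + 48 = 91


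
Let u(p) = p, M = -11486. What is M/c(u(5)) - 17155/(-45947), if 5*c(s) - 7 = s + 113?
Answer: -527318367/1148675 ≈ -459.07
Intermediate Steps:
c(s) = 24 + s/5 (c(s) = 7/5 + (s + 113)/5 = 7/5 + (113 + s)/5 = 7/5 + (113/5 + s/5) = 24 + s/5)
M/c(u(5)) - 17155/(-45947) = -11486/(24 + (⅕)*5) - 17155/(-45947) = -11486/(24 + 1) - 17155*(-1/45947) = -11486/25 + 17155/45947 = -527318367/1148675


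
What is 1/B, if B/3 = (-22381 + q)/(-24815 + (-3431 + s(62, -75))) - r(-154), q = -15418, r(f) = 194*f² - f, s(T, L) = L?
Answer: -28321/390919577457 ≈ -7.2447e-8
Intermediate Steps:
r(f) = -f + 194*f²
B = -390919577457/28321 (B = 3*((-22381 - 15418)/(-24815 + (-3431 - 75)) - (-154)*(-1 + 194*(-154))) = 3*(-37799/(-24815 - 3506) - (-154)*(-1 - 29876)) = 3*(-37799/(-28321) - (-154)*(-29877)) = 3*(-37799*(-1/28321) - 1*4601058) = 3*(37799/28321 - 4601058) = 3*(-130306525819/28321) = -390919577457/28321 ≈ -1.3803e+7)
1/B = 1/(-390919577457/28321) = -28321/390919577457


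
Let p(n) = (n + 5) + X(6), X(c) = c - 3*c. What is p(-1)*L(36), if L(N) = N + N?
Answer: -576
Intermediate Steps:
L(N) = 2*N
X(c) = -2*c
p(n) = -7 + n (p(n) = (n + 5) - 2*6 = (5 + n) - 12 = -7 + n)
p(-1)*L(36) = (-7 - 1)*(2*36) = -8*72 = -576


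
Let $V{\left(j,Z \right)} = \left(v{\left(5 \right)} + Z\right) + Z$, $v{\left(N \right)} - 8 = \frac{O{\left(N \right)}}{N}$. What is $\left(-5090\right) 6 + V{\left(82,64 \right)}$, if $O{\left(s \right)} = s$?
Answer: $-30403$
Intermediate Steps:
$v{\left(N \right)} = 9$ ($v{\left(N \right)} = 8 + \frac{N}{N} = 8 + 1 = 9$)
$V{\left(j,Z \right)} = 9 + 2 Z$ ($V{\left(j,Z \right)} = \left(9 + Z\right) + Z = 9 + 2 Z$)
$\left(-5090\right) 6 + V{\left(82,64 \right)} = \left(-5090\right) 6 + \left(9 + 2 \cdot 64\right) = -30540 + \left(9 + 128\right) = -30540 + 137 = -30403$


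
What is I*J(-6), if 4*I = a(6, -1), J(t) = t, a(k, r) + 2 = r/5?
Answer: 33/10 ≈ 3.3000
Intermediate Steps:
a(k, r) = -2 + r/5
I = -11/20 (I = (-2 + (1/5)*(-1))/4 = (-2 - 1/5)/4 = (1/4)*(-11/5) = -11/20 ≈ -0.55000)
I*J(-6) = -11/20*(-6) = 33/10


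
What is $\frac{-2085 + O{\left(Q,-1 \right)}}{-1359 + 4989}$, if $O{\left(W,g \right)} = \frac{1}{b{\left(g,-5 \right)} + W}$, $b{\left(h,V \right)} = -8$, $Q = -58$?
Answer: $- \frac{137611}{239580} \approx -0.57438$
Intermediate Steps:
$O{\left(W,g \right)} = \frac{1}{-8 + W}$
$\frac{-2085 + O{\left(Q,-1 \right)}}{-1359 + 4989} = \frac{-2085 + \frac{1}{-8 - 58}}{-1359 + 4989} = \frac{-2085 + \frac{1}{-66}}{3630} = \left(-2085 - \frac{1}{66}\right) \frac{1}{3630} = \left(- \frac{137611}{66}\right) \frac{1}{3630} = - \frac{137611}{239580}$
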